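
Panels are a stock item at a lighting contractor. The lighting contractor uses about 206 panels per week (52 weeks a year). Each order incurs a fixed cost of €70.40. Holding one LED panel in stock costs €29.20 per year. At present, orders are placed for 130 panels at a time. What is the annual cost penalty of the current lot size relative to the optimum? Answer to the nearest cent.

Annual demand D = 206 × 52 = 10,712.
EOQ = √(2DS/H) = √(2 × 10,712 × 70.4 / 29.2) ≈ 227.27.
Cost at Q* = (D/Q*)S + (Q*/2)H = √(2DSH) ≈ €6,636.33.
Cost at Q = 130: (10,712/130)×70.4 + (130/2)×29.2 = €5,800.96 + €1,898.00 = €7,698.96.
Excess = €7,698.96 − €6,636.33 = €1,062.63.

Extra cost ≈ €1,062.63 per year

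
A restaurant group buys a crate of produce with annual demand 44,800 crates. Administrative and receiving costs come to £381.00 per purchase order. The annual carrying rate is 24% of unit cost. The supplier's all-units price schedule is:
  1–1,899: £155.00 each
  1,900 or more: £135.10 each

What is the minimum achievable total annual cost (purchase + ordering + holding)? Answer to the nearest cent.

TC* ≈ £6,092,266.38

Holding cost per unit per year at price C is H = 0.24·C.
Candidates are each tier's EOQ (if it falls in that tier) and each price-break quantity.
EOQ at £155.00 = 958.0 (feasible in tier 1): TC = 44,800×£155.00 + (44,800/958.0)×381 + (958.0/2)×0.24×£155.00 = £6,979,635.92.
EOQ at £135.10 = 1026.1 < 1900, so use break Q=1900: TC = 44,800×£135.10 + (44,800/1900.0)×381 + (1900.0/2)×0.24×£135.10 = £6,092,266.38.
Lowest total cost among the candidates is at Q = 1900.0.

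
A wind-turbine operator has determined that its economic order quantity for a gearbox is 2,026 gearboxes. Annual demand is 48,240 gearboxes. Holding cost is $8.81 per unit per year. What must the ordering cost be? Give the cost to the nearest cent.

Invert the EOQ relation Q*² = 2DS/H.
From Q* = √(2DS/H): S = Q*²H / (2D) = 2,026² × 8.81 / (2 × 48,240) = 374.8155.

S ≈ $374.82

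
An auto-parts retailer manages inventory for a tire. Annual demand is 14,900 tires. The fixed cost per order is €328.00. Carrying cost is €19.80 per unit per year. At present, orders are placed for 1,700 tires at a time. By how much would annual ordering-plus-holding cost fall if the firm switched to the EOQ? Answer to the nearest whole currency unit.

EOQ = √(2DS/H) = √(2 × 14,900 × 328 / 19.8) ≈ 702.61.
Cost at Q* = (D/Q*)S + (Q*/2)H = √(2DSH) ≈ €13,911.62.
Cost at Q = 1,700: (14,900/1,700)×328 + (1,700/2)×19.8 = €2,874.82 + €16,830.00 = €19,704.82.
Excess = €19,704.82 − €13,911.62 = €5,793.21.

Extra cost ≈ €5,793 per year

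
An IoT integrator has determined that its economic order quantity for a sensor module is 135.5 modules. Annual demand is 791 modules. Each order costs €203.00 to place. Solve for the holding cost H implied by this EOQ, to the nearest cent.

H ≈ €17.49

The basic EOQ model gives Q* = √(2DS/H); rearrange for the unknown.
From Q* = √(2DS/H): H = 2DS / Q*² = 2 × 791 × 203 / 135.5² = 17.4914.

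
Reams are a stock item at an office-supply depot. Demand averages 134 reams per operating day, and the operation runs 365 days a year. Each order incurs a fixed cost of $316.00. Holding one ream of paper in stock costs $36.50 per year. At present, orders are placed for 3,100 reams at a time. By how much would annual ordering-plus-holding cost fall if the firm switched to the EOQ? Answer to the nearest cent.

Annual demand D = 134 × 365 = 48,910.
EOQ = √(2DS/H) = √(2 × 48,910 × 316 / 36.5) ≈ 920.26.
Cost at Q* = (D/Q*)S + (Q*/2)H = √(2DSH) ≈ $33,589.52.
Cost at Q = 3,100: (48,910/3,100)×316 + (3,100/2)×36.5 = $4,985.66 + $56,575.00 = $61,560.66.
Excess = $61,560.66 − $33,589.52 = $27,971.14.

Extra cost ≈ $27,971.14 per year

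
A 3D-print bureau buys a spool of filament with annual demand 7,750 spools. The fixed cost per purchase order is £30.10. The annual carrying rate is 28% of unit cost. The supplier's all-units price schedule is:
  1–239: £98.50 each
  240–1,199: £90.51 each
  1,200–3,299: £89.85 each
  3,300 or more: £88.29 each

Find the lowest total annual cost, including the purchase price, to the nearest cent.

Holding cost per unit per year at price C is H = 0.28·C.
Evaluate total cost at each tier's feasible EOQ or, if the EOQ is below the tier, at the tier's minimum quantity.
EOQ at £98.50 = 130.1 (feasible in tier 1): TC = 7,750×£98.50 + (7,750/130.1)×30.1 + (130.1/2)×0.28×£98.50 = £766,962.12.
EOQ at £90.51 = 135.7 < 240, so use break Q=240: TC = 7,750×£90.51 + (7,750/240.0)×30.1 + (240.0/2)×0.28×£90.51 = £705,465.62.
EOQ at £89.85 = 136.2 < 1200, so use break Q=1200: TC = 7,750×£89.85 + (7,750/1200.0)×30.1 + (1200.0/2)×0.28×£89.85 = £711,626.70.
EOQ at £88.29 = 137.4 < 3300, so use break Q=3300: TC = 7,750×£88.29 + (7,750/3300.0)×30.1 + (3300.0/2)×0.28×£88.29 = £725,108.17.
Lowest total cost among the candidates is at Q = 240.0.

TC* ≈ £705,465.62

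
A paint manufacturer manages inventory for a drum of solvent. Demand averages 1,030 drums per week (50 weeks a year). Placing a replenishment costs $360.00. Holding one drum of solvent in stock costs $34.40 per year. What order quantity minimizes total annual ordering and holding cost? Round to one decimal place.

Q* ≈ 1,038.2 drums

Annual demand D = 1,030 × 50 = 51,500.
EOQ = √(2DS / H) = √(2 × 51,500 × 360 / 34.4).
= √(37,080,000 / 34.4) = √1,077,906.9767 ≈ 1038.223.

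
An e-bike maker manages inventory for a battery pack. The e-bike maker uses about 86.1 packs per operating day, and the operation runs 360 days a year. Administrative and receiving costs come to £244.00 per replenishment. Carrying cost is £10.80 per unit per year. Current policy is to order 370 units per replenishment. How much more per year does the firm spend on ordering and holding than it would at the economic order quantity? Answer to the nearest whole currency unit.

Annual demand D = 86.1 × 360 = 30,996.
EOQ = √(2DS/H) = √(2 × 30,996 × 244 / 10.8) ≈ 1183.45.
Cost at Q* = (D/Q*)S + (Q*/2)H = √(2DSH) ≈ £12,781.29.
Cost at Q = 370: (30,996/370)×244 + (370/2)×10.8 = £20,440.61 + £1,998.00 = £22,438.61.
Excess = £22,438.61 − £12,781.29 = £9,657.32.

Extra cost ≈ £9,657 per year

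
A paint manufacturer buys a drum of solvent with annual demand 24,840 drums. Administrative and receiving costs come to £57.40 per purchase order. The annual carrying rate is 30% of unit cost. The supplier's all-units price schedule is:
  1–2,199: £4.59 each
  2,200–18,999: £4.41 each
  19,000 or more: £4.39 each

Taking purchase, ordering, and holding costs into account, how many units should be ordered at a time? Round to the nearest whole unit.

Q* ≈ 2,200 drums

Holding cost per unit per year at price C is H = 0.30·C.
Candidates are each tier's EOQ (if it falls in that tier) and each price-break quantity.
EOQ at £4.59 = 1439.1 (feasible in tier 1): TC = 24,840×£4.59 + (24,840/1439.1)×57.4 + (1439.1/2)×0.30×£4.59 = £115,997.19.
EOQ at £4.41 = 1468.1 < 2200, so use break Q=2200: TC = 24,840×£4.41 + (24,840/2200.0)×57.4 + (2200.0/2)×0.30×£4.41 = £111,647.80.
EOQ at £4.39 = 1471.5 < 19000, so use break Q=19000: TC = 24,840×£4.39 + (24,840/19000.0)×57.4 + (19000.0/2)×0.30×£4.39 = £121,634.14.
Lowest total cost is £111,647.80 at Q = 2200.0.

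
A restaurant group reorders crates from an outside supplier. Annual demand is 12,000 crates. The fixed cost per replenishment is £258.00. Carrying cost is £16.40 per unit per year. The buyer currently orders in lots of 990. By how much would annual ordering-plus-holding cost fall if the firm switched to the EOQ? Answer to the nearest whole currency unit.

Extra cost ≈ £1,168 per year

EOQ = √(2DS/H) = √(2 × 12,000 × 258 / 16.4) ≈ 614.46.
Cost at Q* = (D/Q*)S + (Q*/2)H = √(2DSH) ≈ £10,077.14.
Cost at Q = 990: (12,000/990)×258 + (990/2)×16.4 = £3,127.27 + £8,118.00 = £11,245.27.
Excess = £11,245.27 − £10,077.14 = £1,168.13.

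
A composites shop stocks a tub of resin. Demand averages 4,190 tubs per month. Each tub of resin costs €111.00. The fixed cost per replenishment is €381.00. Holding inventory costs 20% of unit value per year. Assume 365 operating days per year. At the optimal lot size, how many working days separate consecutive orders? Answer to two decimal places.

T ≈ 9.54 days

Annual demand D = 4,190 × 12 = 50,280.
Holding cost H = 0.20 × €111.00 = €22.2000 per unit per year.
EOQ = √(2DS/H) = √(2 × 50,280 × 381 / 22.2) ≈ 1313.71.
Cycle time = Q*/D × 365 = 1313.71 / 50,280 × 365 ≈ 9.537 days.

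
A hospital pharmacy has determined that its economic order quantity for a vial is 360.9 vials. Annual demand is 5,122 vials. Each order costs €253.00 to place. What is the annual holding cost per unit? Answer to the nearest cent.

Invert the EOQ relation Q*² = 2DS/H.
From Q* = √(2DS/H): H = 2DS / Q*² = 2 × 5,122 × 253 / 360.9² = 19.8983.

H ≈ €19.90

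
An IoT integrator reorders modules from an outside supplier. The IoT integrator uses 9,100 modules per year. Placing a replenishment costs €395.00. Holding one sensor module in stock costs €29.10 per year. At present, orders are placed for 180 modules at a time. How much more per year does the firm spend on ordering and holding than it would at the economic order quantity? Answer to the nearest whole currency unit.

Extra cost ≈ €8,125 per year

EOQ = √(2DS/H) = √(2 × 9,100 × 395 / 29.1) ≈ 497.04.
Cost at Q* = (D/Q*)S + (Q*/2)H = √(2DSH) ≈ €14,463.74.
Cost at Q = 180: (9,100/180)×395 + (180/2)×29.1 = €19,969.44 + €2,619.00 = €22,588.44.
Excess = €22,588.44 − €14,463.74 = €8,124.70.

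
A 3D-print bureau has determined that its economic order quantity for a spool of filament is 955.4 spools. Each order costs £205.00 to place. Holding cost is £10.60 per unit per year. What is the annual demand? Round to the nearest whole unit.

Squaring Q* = √(2DS/H) gives Q*² = 2DS/H.
From Q* = √(2DS/H): D = Q*²H / (2S) = 955.4² × 10.6 / (2 × 205) = 23598.939.

D ≈ 23,599 spools per year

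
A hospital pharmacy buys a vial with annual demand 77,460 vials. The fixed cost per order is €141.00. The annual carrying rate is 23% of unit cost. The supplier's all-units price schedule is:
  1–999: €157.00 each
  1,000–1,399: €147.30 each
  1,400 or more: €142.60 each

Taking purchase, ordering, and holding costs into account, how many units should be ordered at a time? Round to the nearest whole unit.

Q* ≈ 1,400 vials

Holding cost per unit per year at price C is H = 0.23·C.
Candidates are each tier's EOQ (if it falls in that tier) and each price-break quantity.
EOQ at €157.00 = 777.8 (feasible in tier 1): TC = 77,460×€157.00 + (77,460/777.8)×141 + (777.8/2)×0.23×€157.00 = €12,189,305.17.
EOQ at €147.30 = 803.0 < 1000, so use break Q=1000: TC = 77,460×€147.30 + (77,460/1000.0)×141 + (1000.0/2)×0.23×€147.30 = €11,437,719.36.
EOQ at €142.60 = 816.1 < 1400, so use break Q=1400: TC = 77,460×€142.60 + (77,460/1400.0)×141 + (1400.0/2)×0.23×€142.60 = €11,076,555.93.
Lowest total cost is €11,076,555.93 at Q = 1400.0.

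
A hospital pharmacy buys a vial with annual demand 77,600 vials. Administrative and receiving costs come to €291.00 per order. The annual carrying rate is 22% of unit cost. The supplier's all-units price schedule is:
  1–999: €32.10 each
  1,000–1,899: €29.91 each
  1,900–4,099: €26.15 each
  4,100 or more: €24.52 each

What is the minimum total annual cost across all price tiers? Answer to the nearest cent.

TC* ≈ €1,919,318.23

Holding cost per unit per year at price C is H = 0.22·C.
For each price level, check whether its EOQ is feasible; otherwise the best quantity at that price is the breakpoint.
Tier 1 (€32.10): EOQ = 2528.9 exceeds tier's upper bound 999, so this tier is dominated.
Tier 2 (€29.91): EOQ = 2619.8 exceeds tier's upper bound 1899, so this tier is dominated.
EOQ at €26.15 = 2801.9 (feasible in tier 3): TC = 77,600×€26.15 + (77,600/2801.9)×291 + (2801.9/2)×0.22×€26.15 = €2,045,359.05.
EOQ at €24.52 = 2893.5 < 4100, so use break Q=4100: TC = 77,600×€24.52 + (77,600/4100.0)×291 + (4100.0/2)×0.22×€24.52 = €1,919,318.23.
Lowest total cost among the candidates is at Q = 4100.0.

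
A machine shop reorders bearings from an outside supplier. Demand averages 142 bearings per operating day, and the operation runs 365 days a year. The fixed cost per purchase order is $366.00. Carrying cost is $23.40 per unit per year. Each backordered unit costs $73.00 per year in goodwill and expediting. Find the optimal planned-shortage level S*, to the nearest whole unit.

S* ≈ 355 bearings

Annual demand D = 142 × 365 = 51,830.
With planned backorders, Q* = √(2DS/H) · √((H+B)/B).
√(2DS/H) = √(2 × 51,830 × 366 / 23.4) = 1273.322.
√((H+B)/B) = √((23.4+73)/73) = 1.1492.
Q* ≈ 1463.239.
S* = Q* · H/(H+B) = 1463.239 × 23.4/96.4 ≈ 355.185.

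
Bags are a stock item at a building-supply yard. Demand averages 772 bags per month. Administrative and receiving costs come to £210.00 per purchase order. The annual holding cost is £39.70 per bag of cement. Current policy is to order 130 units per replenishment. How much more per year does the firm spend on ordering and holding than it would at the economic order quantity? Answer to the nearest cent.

Extra cost ≈ £5,116.91 per year

Annual demand D = 772 × 12 = 9,264.
EOQ = √(2DS/H) = √(2 × 9,264 × 210 / 39.7) ≈ 313.06.
Cost at Q* = (D/Q*)S + (Q*/2)H = √(2DSH) ≈ £12,428.51.
Cost at Q = 130: (9,264/130)×210 + (130/2)×39.7 = £14,964.92 + £2,580.50 = £17,545.42.
Excess = £17,545.42 − £12,428.51 = £5,116.91.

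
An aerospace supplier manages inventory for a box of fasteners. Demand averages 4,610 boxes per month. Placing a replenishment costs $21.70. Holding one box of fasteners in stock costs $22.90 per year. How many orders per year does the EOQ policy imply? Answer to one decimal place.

Annual demand D = 4,610 × 12 = 55,320.
EOQ = √(2DS/H) = √(2 × 55,320 × 21.7 / 22.9) ≈ 323.79.
Orders per year = D / Q* = 55,320 / 323.79 ≈ 170.850.

N ≈ 170.8 orders per year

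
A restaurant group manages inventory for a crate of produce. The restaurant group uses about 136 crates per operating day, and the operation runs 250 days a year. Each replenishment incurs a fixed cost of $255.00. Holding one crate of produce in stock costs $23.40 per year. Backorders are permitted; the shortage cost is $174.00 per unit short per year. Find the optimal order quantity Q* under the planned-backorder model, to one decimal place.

Q* ≈ 916.9 crates

Annual demand D = 136 × 250 = 34,000.
With planned backorders, Q* = √(2DS/H) · √((H+B)/B).
√(2DS/H) = √(2 × 34,000 × 255 / 23.4) = 860.828.
√((H+B)/B) = √((23.4+174)/174) = 1.0651.
Q* ≈ 916.886.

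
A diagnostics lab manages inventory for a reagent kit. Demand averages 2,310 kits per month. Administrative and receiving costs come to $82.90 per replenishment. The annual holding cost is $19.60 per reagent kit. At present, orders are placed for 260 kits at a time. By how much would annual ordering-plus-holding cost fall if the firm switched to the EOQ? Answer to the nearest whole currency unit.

Annual demand D = 2,310 × 12 = 27,720.
EOQ = √(2DS/H) = √(2 × 27,720 × 82.9 / 19.6) ≈ 484.24.
Cost at Q* = (D/Q*)S + (Q*/2)H = √(2DSH) ≈ $9,491.11.
Cost at Q = 260: (27,720/260)×82.9 + (260/2)×19.6 = $8,838.42 + $2,548.00 = $11,386.42.
Excess = $11,386.42 − $9,491.11 = $1,895.31.

Extra cost ≈ $1,895 per year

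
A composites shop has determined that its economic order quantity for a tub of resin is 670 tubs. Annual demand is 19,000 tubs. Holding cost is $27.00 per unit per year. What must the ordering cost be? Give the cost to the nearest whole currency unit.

S ≈ $319

Invert the EOQ relation Q*² = 2DS/H.
From Q* = √(2DS/H): S = Q*²H / (2D) = 670² × 27 / (2 × 19,000) = 318.9553.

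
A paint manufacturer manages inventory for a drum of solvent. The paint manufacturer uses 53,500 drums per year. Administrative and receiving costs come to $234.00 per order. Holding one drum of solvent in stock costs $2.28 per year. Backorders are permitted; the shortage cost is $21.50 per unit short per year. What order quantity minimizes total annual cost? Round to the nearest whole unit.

With planned backorders, Q* = √(2DS/H) · √((H+B)/B).
√(2DS/H) = √(2 × 53,500 × 234 / 2.28) = 3313.847.
√((H+B)/B) = √((2.28+21.5)/21.5) = 1.0517.
Q* ≈ 3485.131.

Q* ≈ 3,485 drums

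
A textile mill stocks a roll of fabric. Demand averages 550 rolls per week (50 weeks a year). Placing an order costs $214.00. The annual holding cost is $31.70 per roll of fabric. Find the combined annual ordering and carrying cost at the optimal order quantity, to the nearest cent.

TC* ≈ $19,316.03

Annual demand D = 550 × 50 = 27,500.
Q* = √(2DS/H) = √(2 × 27,500 × 214 / 31.7) ≈ 609.34.
At Q*, ordering cost (D/Q*)S equals holding cost (Q*/2)H, each = √(DSH/2).
Minimum total = √(2DSH) = √(2 × 27,500 × 214 × 31.7) ≈ 19316.030.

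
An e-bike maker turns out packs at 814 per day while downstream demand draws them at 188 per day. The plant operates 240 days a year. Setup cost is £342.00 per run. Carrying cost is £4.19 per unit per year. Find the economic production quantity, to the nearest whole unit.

Q* ≈ 3,095 packs

Annual demand D = 188 × 240 = 45,120.
Production build-up factor (1 − d/p) = 1 − 188/814 = 0.7690.
Q* = √(2DS / (H(1 − d/p))) = √(2 × 45,120 × 342 / (4.19 × 0.7690)).
= √(30,862,080 / 3.2223) ≈ 3094.786.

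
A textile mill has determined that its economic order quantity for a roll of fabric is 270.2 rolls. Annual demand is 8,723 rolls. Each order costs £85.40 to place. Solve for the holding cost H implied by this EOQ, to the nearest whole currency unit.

The basic EOQ model gives Q* = √(2DS/H); rearrange for the unknown.
From Q* = √(2DS/H): H = 2DS / Q*² = 2 × 8,723 × 85.4 / 270.2² = 20.4072.

H ≈ £20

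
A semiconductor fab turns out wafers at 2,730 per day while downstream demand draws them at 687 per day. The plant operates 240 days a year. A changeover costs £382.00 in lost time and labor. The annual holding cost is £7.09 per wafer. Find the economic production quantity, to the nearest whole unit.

Annual demand D = 687 × 240 = 164,880.
Production build-up factor (1 − d/p) = 1 − 687/2,730 = 0.7484.
Q* = √(2DS / (H(1 − d/p))) = √(2 × 164,880 × 382 / (7.09 × 0.7484)).
= √(125,968,320 / 5.3058) ≈ 4872.532.

Q* ≈ 4,873 wafers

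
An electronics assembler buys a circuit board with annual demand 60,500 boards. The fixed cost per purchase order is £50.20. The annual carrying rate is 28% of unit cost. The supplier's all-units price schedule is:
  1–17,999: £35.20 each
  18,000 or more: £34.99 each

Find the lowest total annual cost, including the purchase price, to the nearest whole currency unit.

Holding cost per unit per year at price C is H = 0.28·C.
For each price level, check whether its EOQ is feasible; otherwise the best quantity at that price is the breakpoint.
EOQ at £35.20 = 785.0 (feasible in tier 1): TC = 60,500×£35.20 + (60,500/785.0)×50.2 + (785.0/2)×0.28×£35.20 = £2,137,337.40.
EOQ at £34.99 = 787.4 < 18000, so use break Q=18000: TC = 60,500×£34.99 + (60,500/18000.0)×50.2 + (18000.0/2)×0.28×£34.99 = £2,205,238.53.
Lowest total cost among the candidates is at Q = 785.0.

TC* ≈ £2,137,337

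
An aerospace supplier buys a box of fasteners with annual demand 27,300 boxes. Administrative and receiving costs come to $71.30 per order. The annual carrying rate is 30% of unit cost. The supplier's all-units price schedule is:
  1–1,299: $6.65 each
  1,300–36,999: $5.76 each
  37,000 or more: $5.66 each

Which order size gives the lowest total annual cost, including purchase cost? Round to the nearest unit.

Q* ≈ 1,501 boxes

Holding cost per unit per year at price C is H = 0.30·C.
For each price level, check whether its EOQ is feasible; otherwise the best quantity at that price is the breakpoint.
Tier 1 ($6.65): EOQ = 1396.9 exceeds tier's upper bound 1299, so this tier is dominated.
EOQ at $5.76 = 1501.0 (feasible in tier 2): TC = 27,300×$5.76 + (27,300/1501.0)×71.3 + (1501.0/2)×0.30×$5.76 = $159,841.66.
EOQ at $5.66 = 1514.2 < 37000, so use break Q=37000: TC = 27,300×$5.66 + (27,300/37000.0)×71.3 + (37000.0/2)×0.30×$5.66 = $185,983.61.
Lowest total cost is $159,841.66 at Q = 1501.0.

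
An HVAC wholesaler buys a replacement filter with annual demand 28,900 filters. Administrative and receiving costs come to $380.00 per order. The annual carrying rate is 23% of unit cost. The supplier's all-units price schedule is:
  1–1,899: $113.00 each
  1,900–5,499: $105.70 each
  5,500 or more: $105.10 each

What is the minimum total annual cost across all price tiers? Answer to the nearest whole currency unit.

TC* ≈ $3,083,605

Holding cost per unit per year at price C is H = 0.23·C.
For each price level, check whether its EOQ is feasible; otherwise the best quantity at that price is the breakpoint.
EOQ at $113.00 = 919.3 (feasible in tier 1): TC = 28,900×$113.00 + (28,900/919.3)×380 + (919.3/2)×0.23×$113.00 = $3,289,592.35.
EOQ at $105.70 = 950.5 < 1900, so use break Q=1900: TC = 28,900×$105.70 + (28,900/1900.0)×380 + (1900.0/2)×0.23×$105.70 = $3,083,605.45.
EOQ at $105.10 = 953.2 < 5500, so use break Q=5500: TC = 28,900×$105.10 + (28,900/5500.0)×380 + (5500.0/2)×0.23×$105.10 = $3,105,862.48.
Lowest total cost among the candidates is at Q = 1900.0.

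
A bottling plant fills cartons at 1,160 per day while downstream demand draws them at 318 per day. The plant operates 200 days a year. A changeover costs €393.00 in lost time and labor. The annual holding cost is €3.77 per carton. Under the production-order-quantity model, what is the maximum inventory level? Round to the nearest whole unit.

I_max ≈ 3,102 cartons

Annual demand D = 318 × 200 = 63,600.
Production build-up factor (1 − d/p) = 1 − 318/1,160 = 0.7259.
Q* = √(2DS / (H(1 − d/p))) = √(2 × 63,600 × 393 / (3.77 × 0.7259)).
= √(49,989,600 / 2.7365) ≈ 4274.075.
Maximum inventory = Q*(1 − d/p) = 4274.075 × 0.7259 ≈ 3102.389.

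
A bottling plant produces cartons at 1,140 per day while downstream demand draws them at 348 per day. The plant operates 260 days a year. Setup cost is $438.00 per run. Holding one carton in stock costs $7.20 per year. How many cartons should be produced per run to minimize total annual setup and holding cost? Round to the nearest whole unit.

Annual demand D = 348 × 260 = 90,480.
Production build-up factor (1 − d/p) = 1 − 348/1,140 = 0.6947.
Q* = √(2DS / (H(1 − d/p))) = √(2 × 90,480 × 438 / (7.2 × 0.6947)).
= √(79,260,480 / 5.0021) ≈ 3980.631.

Q* ≈ 3,981 cartons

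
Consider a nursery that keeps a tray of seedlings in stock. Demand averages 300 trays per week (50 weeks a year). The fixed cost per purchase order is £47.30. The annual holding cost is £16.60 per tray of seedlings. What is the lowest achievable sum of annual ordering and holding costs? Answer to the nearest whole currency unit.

Annual demand D = 300 × 50 = 15,000.
Q* = √(2DS/H) = √(2 × 15,000 × 47.3 / 16.6) ≈ 292.37.
At the optimum the two cost components are equal, so total cost = 2·(Q*/2)H = Q*·H.
Minimum total = √(2DSH) = √(2 × 15,000 × 47.3 × 16.6) ≈ 4853.391.

TC* ≈ £4,853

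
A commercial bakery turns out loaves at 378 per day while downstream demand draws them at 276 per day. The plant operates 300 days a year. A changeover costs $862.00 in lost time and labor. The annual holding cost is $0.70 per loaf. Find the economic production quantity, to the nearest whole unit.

Annual demand D = 276 × 300 = 82,800.
Production build-up factor (1 − d/p) = 1 − 276/378 = 0.2698.
Q* = √(2DS / (H(1 − d/p))) = √(2 × 82,800 × 862 / (0.7 × 0.2698)).
= √(142,747,200 / 0.1889) ≈ 27490.371.

Q* ≈ 27,490 loaves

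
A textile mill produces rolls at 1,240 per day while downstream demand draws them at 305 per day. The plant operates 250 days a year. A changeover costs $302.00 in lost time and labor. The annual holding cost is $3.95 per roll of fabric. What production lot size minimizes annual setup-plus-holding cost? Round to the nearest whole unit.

Annual demand D = 305 × 250 = 76,250.
Production build-up factor (1 − d/p) = 1 − 305/1,240 = 0.7540.
Q* = √(2DS / (H(1 − d/p))) = √(2 × 76,250 × 302 / (3.95 × 0.7540)).
= √(46,055,000 / 2.9784) ≈ 3932.284.

Q* ≈ 3,932 rolls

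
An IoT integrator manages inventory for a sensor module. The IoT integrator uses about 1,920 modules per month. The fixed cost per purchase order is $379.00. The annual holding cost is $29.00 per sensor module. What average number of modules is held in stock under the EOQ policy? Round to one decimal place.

Average inventory ≈ 388.0 modules

Annual demand D = 1,920 × 12 = 23,040.
Q* = √(2DS/H) = √(2 × 23,040 × 379 / 29) ≈ 776.03.
Average inventory = Q*/2 ≈ 776.03 / 2 = 388.014.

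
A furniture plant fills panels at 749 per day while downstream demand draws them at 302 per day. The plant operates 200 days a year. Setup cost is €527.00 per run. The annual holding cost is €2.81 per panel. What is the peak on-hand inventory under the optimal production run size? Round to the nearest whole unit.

I_max ≈ 3,677 panels

Annual demand D = 302 × 200 = 60,400.
Production build-up factor (1 − d/p) = 1 − 302/749 = 0.5968.
Q* = √(2DS / (H(1 − d/p))) = √(2 × 60,400 × 527 / (2.81 × 0.5968)).
= √(63,661,600 / 1.677) ≈ 6161.306.
Maximum inventory = Q*(1 − d/p) = 6161.306 × 0.5968 ≈ 3677.041.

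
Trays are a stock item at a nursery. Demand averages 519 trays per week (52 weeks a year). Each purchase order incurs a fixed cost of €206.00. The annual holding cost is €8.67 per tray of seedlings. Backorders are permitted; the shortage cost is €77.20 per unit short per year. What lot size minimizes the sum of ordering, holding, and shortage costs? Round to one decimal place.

Q* ≈ 1,194.4 trays

Annual demand D = 519 × 52 = 26,988.
With planned backorders, Q* = √(2DS/H) · √((H+B)/B).
√(2DS/H) = √(2 × 26,988 × 206 / 8.67) = 1132.464.
√((H+B)/B) = √((8.67+77.2)/77.2) = 1.0547.
Q* ≈ 1194.363.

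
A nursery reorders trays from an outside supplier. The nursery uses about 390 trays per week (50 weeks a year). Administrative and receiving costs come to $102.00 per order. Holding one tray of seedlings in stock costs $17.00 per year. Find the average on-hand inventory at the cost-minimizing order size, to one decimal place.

Average inventory ≈ 241.9 trays

Annual demand D = 390 × 50 = 19,500.
The optimal lot size = √(2DS/H) = √(2 × 19,500 × 102 / 17) ≈ 483.74.
Average inventory = Q*/2 ≈ 483.74 / 2 = 241.868.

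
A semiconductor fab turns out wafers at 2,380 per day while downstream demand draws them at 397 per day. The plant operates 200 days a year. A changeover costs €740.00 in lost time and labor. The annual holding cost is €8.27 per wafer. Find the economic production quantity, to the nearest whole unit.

Q* ≈ 4,130 wafers

Annual demand D = 397 × 200 = 79,400.
Production build-up factor (1 − d/p) = 1 − 397/2,380 = 0.8332.
Q* = √(2DS / (H(1 − d/p))) = √(2 × 79,400 × 740 / (8.27 × 0.8332)).
= √(117,512,000 / 6.8905) ≈ 4129.671.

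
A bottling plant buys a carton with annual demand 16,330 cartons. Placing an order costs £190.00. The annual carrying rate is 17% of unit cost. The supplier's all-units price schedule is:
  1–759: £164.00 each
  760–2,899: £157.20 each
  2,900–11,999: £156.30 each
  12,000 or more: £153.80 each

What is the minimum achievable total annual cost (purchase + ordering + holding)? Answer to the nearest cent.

Holding cost per unit per year at price C is H = 0.17·C.
Candidates are each tier's EOQ (if it falls in that tier) and each price-break quantity.
EOQ at £164.00 = 471.8 (feasible in tier 1): TC = 16,330×£164.00 + (16,330/471.8)×190 + (471.8/2)×0.17×£164.00 = £2,691,273.20.
EOQ at £157.20 = 481.9 < 760, so use break Q=760: TC = 16,330×£157.20 + (16,330/760.0)×190 + (760.0/2)×0.17×£157.20 = £2,581,313.62.
EOQ at £156.30 = 483.3 < 2900, so use break Q=2900: TC = 16,330×£156.30 + (16,330/2900.0)×190 + (2900.0/2)×0.17×£156.30 = £2,591,976.85.
EOQ at £153.80 = 487.2 < 12000, so use break Q=12000: TC = 16,330×£153.80 + (16,330/12000.0)×190 + (12000.0/2)×0.17×£153.80 = £2,668,688.56.
Lowest total cost among the candidates is at Q = 760.0.

TC* ≈ £2,581,313.62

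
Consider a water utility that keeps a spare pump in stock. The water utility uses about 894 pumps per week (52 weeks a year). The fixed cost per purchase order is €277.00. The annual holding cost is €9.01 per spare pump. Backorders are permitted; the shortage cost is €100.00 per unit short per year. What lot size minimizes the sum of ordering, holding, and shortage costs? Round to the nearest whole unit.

Annual demand D = 894 × 52 = 46,488.
With planned backorders, Q* = √(2DS/H) · √((H+B)/B).
√(2DS/H) = √(2 × 46,488 × 277 / 9.01) = 1690.686.
√((H+B)/B) = √((9.01+100)/100) = 1.0441.
Q* ≈ 1765.209.

Q* ≈ 1,765 pumps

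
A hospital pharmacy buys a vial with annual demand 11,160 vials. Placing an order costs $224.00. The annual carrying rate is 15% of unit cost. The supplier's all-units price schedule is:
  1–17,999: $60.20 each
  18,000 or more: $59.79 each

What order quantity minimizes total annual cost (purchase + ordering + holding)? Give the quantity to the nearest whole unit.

Holding cost per unit per year at price C is H = 0.15·C.
For each price level, check whether its EOQ is feasible; otherwise the best quantity at that price is the breakpoint.
EOQ at $60.20 = 744.1 (feasible in tier 1): TC = 11,160×$60.20 + (11,160/744.1)×224 + (744.1/2)×0.15×$60.20 = $678,551.16.
EOQ at $59.79 = 746.6 < 18000, so use break Q=18000: TC = 11,160×$59.79 + (11,160/18000.0)×224 + (18000.0/2)×0.15×$59.79 = $748,111.78.
Lowest total cost is $678,551.16 at Q = 744.1.

Q* ≈ 744 vials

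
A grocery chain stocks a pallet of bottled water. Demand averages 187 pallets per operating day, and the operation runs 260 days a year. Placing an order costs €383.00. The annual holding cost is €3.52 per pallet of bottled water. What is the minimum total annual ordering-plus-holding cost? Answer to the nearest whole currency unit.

TC* ≈ €11,450

Annual demand D = 187 × 260 = 48,620.
The optimal lot size = √(2DS/H) = √(2 × 48,620 × 383 / 3.52) ≈ 3252.75.
At the optimum the two cost components are equal, so total cost = 2·(Q*/2)H = Q*·H.
Minimum total = √(2DSH) = √(2 × 48,620 × 383 × 3.52) ≈ 11449.676.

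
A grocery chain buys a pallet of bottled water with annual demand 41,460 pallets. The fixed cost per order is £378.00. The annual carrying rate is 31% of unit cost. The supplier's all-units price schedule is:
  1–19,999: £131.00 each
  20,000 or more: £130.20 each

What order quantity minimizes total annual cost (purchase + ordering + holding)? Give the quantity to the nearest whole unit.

Holding cost per unit per year at price C is H = 0.31·C.
Candidates are each tier's EOQ (if it falls in that tier) and each price-break quantity.
EOQ at £131.00 = 878.5 (feasible in tier 1): TC = 41,460×£131.00 + (41,460/878.5)×378 + (878.5/2)×0.31×£131.00 = £5,466,937.31.
EOQ at £130.20 = 881.2 < 20000, so use break Q=20000: TC = 41,460×£130.20 + (41,460/20000.0)×378 + (20000.0/2)×0.31×£130.20 = £5,802,495.59.
Lowest total cost is £5,466,937.31 at Q = 878.5.

Q* ≈ 879 pallets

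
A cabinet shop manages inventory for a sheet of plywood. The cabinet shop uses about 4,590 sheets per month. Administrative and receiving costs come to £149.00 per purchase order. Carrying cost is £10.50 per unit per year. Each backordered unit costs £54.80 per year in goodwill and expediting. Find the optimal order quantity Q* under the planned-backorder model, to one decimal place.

Annual demand D = 4,590 × 12 = 55,080.
With planned backorders, Q* = √(2DS/H) · √((H+B)/B).
√(2DS/H) = √(2 × 55,080 × 149 / 10.5) = 1250.289.
√((H+B)/B) = √((10.5+54.8)/54.8) = 1.0916.
Q* ≈ 1364.824.

Q* ≈ 1,364.8 sheets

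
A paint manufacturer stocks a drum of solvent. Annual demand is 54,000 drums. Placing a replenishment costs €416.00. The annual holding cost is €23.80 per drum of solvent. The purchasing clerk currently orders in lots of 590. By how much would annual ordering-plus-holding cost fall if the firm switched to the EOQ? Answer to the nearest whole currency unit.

EOQ = √(2DS/H) = √(2 × 54,000 × 416 / 23.8) ≈ 1373.95.
Cost at Q* = (D/Q*)S + (Q*/2)H = √(2DSH) ≈ €32,699.94.
Cost at Q = 590: (54,000/590)×416 + (590/2)×23.8 = €38,074.58 + €7,021.00 = €45,095.58.
Excess = €45,095.58 − €32,699.94 = €12,395.63.

Extra cost ≈ €12,396 per year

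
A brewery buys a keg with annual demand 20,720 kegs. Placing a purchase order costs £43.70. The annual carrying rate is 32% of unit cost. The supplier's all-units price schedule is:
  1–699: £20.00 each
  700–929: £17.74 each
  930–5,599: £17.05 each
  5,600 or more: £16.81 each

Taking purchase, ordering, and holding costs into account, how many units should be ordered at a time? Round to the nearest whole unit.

Holding cost per unit per year at price C is H = 0.32·C.
For each price level, check whether its EOQ is feasible; otherwise the best quantity at that price is the breakpoint.
EOQ at £20.00 = 531.9 (feasible in tier 1): TC = 20,720×£20.00 + (20,720/531.9)×43.7 + (531.9/2)×0.32×£20.00 = £417,804.40.
EOQ at £17.74 = 564.8 < 700, so use break Q=700: TC = 20,720×£17.74 + (20,720/700.0)×43.7 + (700.0/2)×0.32×£17.74 = £370,853.20.
EOQ at £17.05 = 576.1 < 930, so use break Q=930: TC = 20,720×£17.05 + (20,720/930.0)×43.7 + (930.0/2)×0.32×£17.05 = £356,786.66.
EOQ at £16.81 = 580.2 < 5600, so use break Q=5600: TC = 20,720×£16.81 + (20,720/5600.0)×43.7 + (5600.0/2)×0.32×£16.81 = £363,526.65.
Lowest total cost is £356,786.66 at Q = 930.0.

Q* ≈ 930 kegs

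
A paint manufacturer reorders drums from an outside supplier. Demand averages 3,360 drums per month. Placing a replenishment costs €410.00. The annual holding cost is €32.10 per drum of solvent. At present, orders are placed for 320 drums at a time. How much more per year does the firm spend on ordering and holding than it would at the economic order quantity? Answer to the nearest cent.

Extra cost ≈ €24,218.35 per year

Annual demand D = 3,360 × 12 = 40,320.
EOQ = √(2DS/H) = √(2 × 40,320 × 410 / 32.1) ≈ 1014.88.
Cost at Q* = (D/Q*)S + (Q*/2)H = √(2DSH) ≈ €32,577.65.
Cost at Q = 320: (40,320/320)×410 + (320/2)×32.1 = €51,660.00 + €5,136.00 = €56,796.00.
Excess = €56,796.00 − €32,577.65 = €24,218.35.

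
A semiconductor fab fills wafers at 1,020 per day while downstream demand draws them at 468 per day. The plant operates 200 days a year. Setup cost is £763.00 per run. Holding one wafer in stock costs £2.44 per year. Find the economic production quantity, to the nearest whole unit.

Q* ≈ 10,400 wafers

Annual demand D = 468 × 200 = 93,600.
Production build-up factor (1 − d/p) = 1 − 468/1,020 = 0.5412.
Q* = √(2DS / (H(1 − d/p))) = √(2 × 93,600 × 763 / (2.44 × 0.5412)).
= √(142,833,600 / 1.3205) ≈ 10400.419.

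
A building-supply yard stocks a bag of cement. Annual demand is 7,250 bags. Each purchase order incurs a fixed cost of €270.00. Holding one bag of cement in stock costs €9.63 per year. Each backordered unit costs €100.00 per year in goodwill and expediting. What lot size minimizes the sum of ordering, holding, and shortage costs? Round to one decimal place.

Q* ≈ 667.6 bags

With planned backorders, Q* = √(2DS/H) · √((H+B)/B).
√(2DS/H) = √(2 × 7,250 × 270 / 9.63) = 637.607.
√((H+B)/B) = √((9.63+100)/100) = 1.0470.
Q* ≈ 667.602.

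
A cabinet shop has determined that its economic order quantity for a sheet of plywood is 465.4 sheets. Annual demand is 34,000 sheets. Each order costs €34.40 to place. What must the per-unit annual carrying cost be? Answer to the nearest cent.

H ≈ €10.80

The basic EOQ model gives Q* = √(2DS/H); rearrange for the unknown.
From Q* = √(2DS/H): H = 2DS / Q*² = 2 × 34,000 × 34.4 / 465.4² = 10.7998.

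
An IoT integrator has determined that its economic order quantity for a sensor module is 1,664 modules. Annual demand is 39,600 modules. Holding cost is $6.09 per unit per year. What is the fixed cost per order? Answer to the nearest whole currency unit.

S ≈ $213

Invert the EOQ relation Q*² = 2DS/H.
From Q* = √(2DS/H): S = Q*²H / (2D) = 1,664² × 6.09 / (2 × 39,600) = 212.9113.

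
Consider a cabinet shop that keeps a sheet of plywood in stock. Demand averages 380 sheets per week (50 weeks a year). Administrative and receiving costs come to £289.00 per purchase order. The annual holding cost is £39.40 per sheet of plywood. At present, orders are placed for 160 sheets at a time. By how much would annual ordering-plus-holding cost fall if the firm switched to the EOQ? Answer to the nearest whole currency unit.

Annual demand D = 380 × 50 = 19,000.
EOQ = √(2DS/H) = √(2 × 19,000 × 289 / 39.4) ≈ 527.95.
Cost at Q* = (D/Q*)S + (Q*/2)H = √(2DSH) ≈ £20,801.22.
Cost at Q = 160: (19,000/160)×289 + (160/2)×39.4 = £34,318.75 + £3,152.00 = £37,470.75.
Excess = £37,470.75 − £20,801.22 = £16,669.53.

Extra cost ≈ £16,670 per year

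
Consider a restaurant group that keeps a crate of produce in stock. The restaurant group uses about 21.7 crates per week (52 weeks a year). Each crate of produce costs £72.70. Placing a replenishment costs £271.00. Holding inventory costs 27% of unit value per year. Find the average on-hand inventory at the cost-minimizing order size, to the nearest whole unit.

Annual demand D = 21.7 × 52 = 1,128.4.
Holding cost H = 0.27 × £72.70 = £19.6290 per unit per year.
EOQ = √(2DS/H) = √(2 × 1,128.4 × 271 / 19.629) ≈ 176.52.
Average inventory = Q*/2 ≈ 176.52 / 2 = 88.258.

Average inventory ≈ 88 crates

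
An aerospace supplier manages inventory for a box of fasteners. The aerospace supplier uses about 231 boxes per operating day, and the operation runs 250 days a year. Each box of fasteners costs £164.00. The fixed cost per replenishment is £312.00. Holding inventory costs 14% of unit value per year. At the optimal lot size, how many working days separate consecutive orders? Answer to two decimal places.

Annual demand D = 231 × 250 = 57,750.
Holding cost H = 0.14 × £164.00 = £22.9600 per unit per year.
EOQ = √(2DS/H) = √(2 × 57,750 × 312 / 22.96) ≈ 1252.80.
Cycle time = Q*/D × 250 = 1252.80 / 57,750 × 250 ≈ 5.423 days.

T ≈ 5.42 days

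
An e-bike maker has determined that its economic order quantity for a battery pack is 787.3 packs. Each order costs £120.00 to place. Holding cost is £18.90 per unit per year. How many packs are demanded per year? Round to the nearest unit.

D ≈ 48,813 packs per year

The basic EOQ model gives Q* = √(2DS/H); rearrange for the unknown.
From Q* = √(2DS/H): D = Q*²H / (2S) = 787.3² × 18.9 / (2 × 120) = 48812.502.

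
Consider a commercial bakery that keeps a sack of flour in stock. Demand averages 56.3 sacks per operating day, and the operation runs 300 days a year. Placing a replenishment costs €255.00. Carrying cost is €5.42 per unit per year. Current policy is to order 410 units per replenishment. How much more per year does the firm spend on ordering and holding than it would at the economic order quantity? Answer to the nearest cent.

Extra cost ≈ €4,783.04 per year

Annual demand D = 56.3 × 300 = 16,890.
EOQ = √(2DS/H) = √(2 × 16,890 × 255 / 5.42) ≈ 1260.67.
Cost at Q* = (D/Q*)S + (Q*/2)H = √(2DSH) ≈ €6,832.81.
Cost at Q = 410: (16,890/410)×255 + (410/2)×5.42 = €10,504.76 + €1,111.10 = €11,615.86.
Excess = €11,615.86 − €6,832.81 = €4,783.04.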